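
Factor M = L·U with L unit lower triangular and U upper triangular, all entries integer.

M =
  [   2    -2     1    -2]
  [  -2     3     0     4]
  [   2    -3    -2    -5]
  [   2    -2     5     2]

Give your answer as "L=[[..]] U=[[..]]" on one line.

L=[[1,0,0,0],[-1,1,0,0],[1,-1,1,0],[1,0,-2,1]] U=[[2,-2,1,-2],[0,1,1,2],[0,0,-2,-1],[0,0,0,2]]

  R1 -= -1·R0 → [0,1,1,2]
  R2 -= 1·R0 → [0,-1,-3,-3]
  R3 -= 1·R0 → [0,0,4,4]
  R2 -= -1·R1 → [0,0,-2,-1]
  R3 -= 0·R1 → [0,0,4,4]
  R3 -= -2·R2 → [0,0,0,2]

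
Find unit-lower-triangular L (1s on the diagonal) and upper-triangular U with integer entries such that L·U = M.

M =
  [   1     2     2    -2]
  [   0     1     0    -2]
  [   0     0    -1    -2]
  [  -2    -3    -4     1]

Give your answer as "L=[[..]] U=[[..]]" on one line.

L=[[1,0,0,0],[0,1,0,0],[0,0,1,0],[-2,1,0,1]] U=[[1,2,2,-2],[0,1,0,-2],[0,0,-1,-2],[0,0,0,-1]]

  R1 -= 0·R0 → [0,1,0,-2]
  R2 -= 0·R0 → [0,0,-1,-2]
  R3 -= -2·R0 → [0,1,0,-3]
  R2 -= 0·R1 → [0,0,-1,-2]
  R3 -= 1·R1 → [0,0,0,-1]
  R3 -= 0·R2 → [0,0,0,-1]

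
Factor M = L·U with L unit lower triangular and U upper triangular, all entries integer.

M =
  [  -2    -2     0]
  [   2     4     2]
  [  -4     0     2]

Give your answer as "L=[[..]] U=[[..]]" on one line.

L=[[1,0,0],[-1,1,0],[2,2,1]] U=[[-2,-2,0],[0,2,2],[0,0,-2]]

  row1 -= -1·row0 → [0,2,2]
  row2 -= 2·row0 → [0,4,2]
  row2 -= 2·row1 → [0,0,-2]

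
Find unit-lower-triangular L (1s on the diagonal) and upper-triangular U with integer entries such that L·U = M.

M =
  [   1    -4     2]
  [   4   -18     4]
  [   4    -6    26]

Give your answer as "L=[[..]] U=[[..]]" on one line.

  R1 -= 4·R0 → [0,-2,-4]
  R2 -= 4·R0 → [0,10,18]
  R2 -= -5·R1 → [0,0,-2]

L=[[1,0,0],[4,1,0],[4,-5,1]] U=[[1,-4,2],[0,-2,-4],[0,0,-2]]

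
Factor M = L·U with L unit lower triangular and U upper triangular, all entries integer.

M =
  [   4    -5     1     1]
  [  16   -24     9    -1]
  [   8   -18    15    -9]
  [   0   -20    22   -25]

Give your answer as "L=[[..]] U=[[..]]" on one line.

L=[[1,0,0,0],[4,1,0,0],[2,2,1,0],[0,5,-1,1]] U=[[4,-5,1,1],[0,-4,5,-5],[0,0,3,-1],[0,0,0,-1]]

  R1 -= 4·R0 → [0,-4,5,-5]
  R2 -= 2·R0 → [0,-8,13,-11]
  R3 -= 0·R0 → [0,-20,22,-25]
  R2 -= 2·R1 → [0,0,3,-1]
  R3 -= 5·R1 → [0,0,-3,0]
  R3 -= -1·R2 → [0,0,0,-1]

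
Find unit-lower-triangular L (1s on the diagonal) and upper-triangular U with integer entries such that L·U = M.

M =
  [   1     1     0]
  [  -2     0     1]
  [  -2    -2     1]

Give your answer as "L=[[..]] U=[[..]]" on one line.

L=[[1,0,0],[-2,1,0],[-2,0,1]] U=[[1,1,0],[0,2,1],[0,0,1]]

  row1 -= -2·row0 → [0,2,1]
  row2 -= -2·row0 → [0,0,1]
  row2 -= 0·row1 → [0,0,1]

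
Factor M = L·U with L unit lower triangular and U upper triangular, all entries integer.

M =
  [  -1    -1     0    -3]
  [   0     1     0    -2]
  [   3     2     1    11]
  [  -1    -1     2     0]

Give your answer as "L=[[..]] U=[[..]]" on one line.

  R1 -= 0·R0 → [0,1,0,-2]
  R2 -= -3·R0 → [0,-1,1,2]
  R3 -= 1·R0 → [0,0,2,3]
  R2 -= -1·R1 → [0,0,1,0]
  R3 -= 0·R1 → [0,0,2,3]
  R3 -= 2·R2 → [0,0,0,3]

L=[[1,0,0,0],[0,1,0,0],[-3,-1,1,0],[1,0,2,1]] U=[[-1,-1,0,-3],[0,1,0,-2],[0,0,1,0],[0,0,0,3]]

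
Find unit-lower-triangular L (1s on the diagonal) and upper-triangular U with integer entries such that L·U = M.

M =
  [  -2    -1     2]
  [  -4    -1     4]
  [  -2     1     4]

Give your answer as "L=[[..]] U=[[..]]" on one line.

L=[[1,0,0],[2,1,0],[1,2,1]] U=[[-2,-1,2],[0,1,0],[0,0,2]]

  row1 -= 2·row0 → [0,1,0]
  row2 -= 1·row0 → [0,2,2]
  row2 -= 2·row1 → [0,0,2]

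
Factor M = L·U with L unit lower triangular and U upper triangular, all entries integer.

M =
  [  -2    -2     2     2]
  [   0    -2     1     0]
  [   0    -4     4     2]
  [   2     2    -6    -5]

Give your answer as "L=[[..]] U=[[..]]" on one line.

L=[[1,0,0,0],[0,1,0,0],[0,2,1,0],[-1,0,-2,1]] U=[[-2,-2,2,2],[0,-2,1,0],[0,0,2,2],[0,0,0,1]]

  row1 -= 0·row0 → [0,-2,1,0]
  row2 -= 0·row0 → [0,-4,4,2]
  row3 -= -1·row0 → [0,0,-4,-3]
  row2 -= 2·row1 → [0,0,2,2]
  row3 -= 0·row1 → [0,0,-4,-3]
  row3 -= -2·row2 → [0,0,0,1]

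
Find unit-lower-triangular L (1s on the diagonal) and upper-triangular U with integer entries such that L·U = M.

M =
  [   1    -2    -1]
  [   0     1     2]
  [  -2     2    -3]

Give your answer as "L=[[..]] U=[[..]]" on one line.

  r1 -= 0·r0 → [0,1,2]
  r2 -= -2·r0 → [0,-2,-5]
  r2 -= -2·r1 → [0,0,-1]

L=[[1,0,0],[0,1,0],[-2,-2,1]] U=[[1,-2,-1],[0,1,2],[0,0,-1]]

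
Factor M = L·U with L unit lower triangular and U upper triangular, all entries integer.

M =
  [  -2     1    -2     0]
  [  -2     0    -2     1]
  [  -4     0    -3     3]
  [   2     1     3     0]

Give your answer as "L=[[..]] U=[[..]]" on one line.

L=[[1,0,0,0],[1,1,0,0],[2,2,1,0],[-1,-2,1,1]] U=[[-2,1,-2,0],[0,-1,0,1],[0,0,1,1],[0,0,0,1]]

  r1 -= 1·r0 → [0,-1,0,1]
  r2 -= 2·r0 → [0,-2,1,3]
  r3 -= -1·r0 → [0,2,1,0]
  r2 -= 2·r1 → [0,0,1,1]
  r3 -= -2·r1 → [0,0,1,2]
  r3 -= 1·r2 → [0,0,0,1]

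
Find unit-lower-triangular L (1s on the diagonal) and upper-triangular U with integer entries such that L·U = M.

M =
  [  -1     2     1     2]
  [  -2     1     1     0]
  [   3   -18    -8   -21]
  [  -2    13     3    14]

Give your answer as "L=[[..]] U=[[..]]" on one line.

  r1 -= 2·r0 → [0,-3,-1,-4]
  r2 -= -3·r0 → [0,-12,-5,-15]
  r3 -= 2·r0 → [0,9,1,10]
  r2 -= 4·r1 → [0,0,-1,1]
  r3 -= -3·r1 → [0,0,-2,-2]
  r3 -= 2·r2 → [0,0,0,-4]

L=[[1,0,0,0],[2,1,0,0],[-3,4,1,0],[2,-3,2,1]] U=[[-1,2,1,2],[0,-3,-1,-4],[0,0,-1,1],[0,0,0,-4]]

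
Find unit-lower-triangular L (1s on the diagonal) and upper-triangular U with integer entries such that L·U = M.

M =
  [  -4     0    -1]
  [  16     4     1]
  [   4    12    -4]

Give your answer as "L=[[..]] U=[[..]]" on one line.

  r1 -= -4·r0 → [0,4,-3]
  r2 -= -1·r0 → [0,12,-5]
  r2 -= 3·r1 → [0,0,4]

L=[[1,0,0],[-4,1,0],[-1,3,1]] U=[[-4,0,-1],[0,4,-3],[0,0,4]]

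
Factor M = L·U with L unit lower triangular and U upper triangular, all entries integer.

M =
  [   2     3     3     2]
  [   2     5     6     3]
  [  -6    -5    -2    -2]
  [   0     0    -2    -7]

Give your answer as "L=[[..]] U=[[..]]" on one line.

L=[[1,0,0,0],[1,1,0,0],[-3,2,1,0],[0,0,-2,1]] U=[[2,3,3,2],[0,2,3,1],[0,0,1,2],[0,0,0,-3]]

  row1 -= 1·row0 → [0,2,3,1]
  row2 -= -3·row0 → [0,4,7,4]
  row3 -= 0·row0 → [0,0,-2,-7]
  row2 -= 2·row1 → [0,0,1,2]
  row3 -= 0·row1 → [0,0,-2,-7]
  row3 -= -2·row2 → [0,0,0,-3]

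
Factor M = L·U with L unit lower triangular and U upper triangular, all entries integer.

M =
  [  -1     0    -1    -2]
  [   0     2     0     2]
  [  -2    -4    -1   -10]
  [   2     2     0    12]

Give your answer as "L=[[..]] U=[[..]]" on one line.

  R1 -= 0·R0 → [0,2,0,2]
  R2 -= 2·R0 → [0,-4,1,-6]
  R3 -= -2·R0 → [0,2,-2,8]
  R2 -= -2·R1 → [0,0,1,-2]
  R3 -= 1·R1 → [0,0,-2,6]
  R3 -= -2·R2 → [0,0,0,2]

L=[[1,0,0,0],[0,1,0,0],[2,-2,1,0],[-2,1,-2,1]] U=[[-1,0,-1,-2],[0,2,0,2],[0,0,1,-2],[0,0,0,2]]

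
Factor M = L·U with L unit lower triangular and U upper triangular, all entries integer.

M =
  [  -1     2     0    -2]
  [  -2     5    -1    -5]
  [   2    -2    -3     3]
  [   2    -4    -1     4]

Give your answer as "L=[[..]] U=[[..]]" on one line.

L=[[1,0,0,0],[2,1,0,0],[-2,2,1,0],[-2,0,1,1]] U=[[-1,2,0,-2],[0,1,-1,-1],[0,0,-1,1],[0,0,0,-1]]

  r1 -= 2·r0 → [0,1,-1,-1]
  r2 -= -2·r0 → [0,2,-3,-1]
  r3 -= -2·r0 → [0,0,-1,0]
  r2 -= 2·r1 → [0,0,-1,1]
  r3 -= 0·r1 → [0,0,-1,0]
  r3 -= 1·r2 → [0,0,0,-1]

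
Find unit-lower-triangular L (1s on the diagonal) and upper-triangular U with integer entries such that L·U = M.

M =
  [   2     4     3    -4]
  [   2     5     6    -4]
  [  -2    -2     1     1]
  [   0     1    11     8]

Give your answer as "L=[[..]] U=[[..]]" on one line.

L=[[1,0,0,0],[1,1,0,0],[-1,2,1,0],[0,1,-4,1]] U=[[2,4,3,-4],[0,1,3,0],[0,0,-2,-3],[0,0,0,-4]]

  R1 -= 1·R0 → [0,1,3,0]
  R2 -= -1·R0 → [0,2,4,-3]
  R3 -= 0·R0 → [0,1,11,8]
  R2 -= 2·R1 → [0,0,-2,-3]
  R3 -= 1·R1 → [0,0,8,8]
  R3 -= -4·R2 → [0,0,0,-4]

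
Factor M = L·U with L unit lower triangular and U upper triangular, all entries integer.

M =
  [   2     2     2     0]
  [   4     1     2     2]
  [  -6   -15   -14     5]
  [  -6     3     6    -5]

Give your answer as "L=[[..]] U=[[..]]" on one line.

  r1 -= 2·r0 → [0,-3,-2,2]
  r2 -= -3·r0 → [0,-9,-8,5]
  r3 -= -3·r0 → [0,9,12,-5]
  r2 -= 3·r1 → [0,0,-2,-1]
  r3 -= -3·r1 → [0,0,6,1]
  r3 -= -3·r2 → [0,0,0,-2]

L=[[1,0,0,0],[2,1,0,0],[-3,3,1,0],[-3,-3,-3,1]] U=[[2,2,2,0],[0,-3,-2,2],[0,0,-2,-1],[0,0,0,-2]]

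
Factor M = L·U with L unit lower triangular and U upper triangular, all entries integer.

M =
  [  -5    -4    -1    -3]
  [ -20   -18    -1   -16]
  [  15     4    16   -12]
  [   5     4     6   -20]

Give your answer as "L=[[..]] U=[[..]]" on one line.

L=[[1,0,0,0],[4,1,0,0],[-3,4,1,0],[-1,0,5,1]] U=[[-5,-4,-1,-3],[0,-2,3,-4],[0,0,1,-5],[0,0,0,2]]

  r1 -= 4·r0 → [0,-2,3,-4]
  r2 -= -3·r0 → [0,-8,13,-21]
  r3 -= -1·r0 → [0,0,5,-23]
  r2 -= 4·r1 → [0,0,1,-5]
  r3 -= 0·r1 → [0,0,5,-23]
  r3 -= 5·r2 → [0,0,0,2]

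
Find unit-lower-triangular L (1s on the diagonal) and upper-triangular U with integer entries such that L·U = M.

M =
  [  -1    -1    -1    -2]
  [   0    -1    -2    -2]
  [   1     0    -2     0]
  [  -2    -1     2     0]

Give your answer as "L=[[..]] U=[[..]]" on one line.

L=[[1,0,0,0],[0,1,0,0],[-1,1,1,0],[2,-1,-2,1]] U=[[-1,-1,-1,-2],[0,-1,-2,-2],[0,0,-1,0],[0,0,0,2]]

  r1 -= 0·r0 → [0,-1,-2,-2]
  r2 -= -1·r0 → [0,-1,-3,-2]
  r3 -= 2·r0 → [0,1,4,4]
  r2 -= 1·r1 → [0,0,-1,0]
  r3 -= -1·r1 → [0,0,2,2]
  r3 -= -2·r2 → [0,0,0,2]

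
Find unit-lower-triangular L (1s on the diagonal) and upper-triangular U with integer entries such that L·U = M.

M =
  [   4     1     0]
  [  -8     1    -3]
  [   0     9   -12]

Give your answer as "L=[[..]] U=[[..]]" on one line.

  R1 -= -2·R0 → [0,3,-3]
  R2 -= 0·R0 → [0,9,-12]
  R2 -= 3·R1 → [0,0,-3]

L=[[1,0,0],[-2,1,0],[0,3,1]] U=[[4,1,0],[0,3,-3],[0,0,-3]]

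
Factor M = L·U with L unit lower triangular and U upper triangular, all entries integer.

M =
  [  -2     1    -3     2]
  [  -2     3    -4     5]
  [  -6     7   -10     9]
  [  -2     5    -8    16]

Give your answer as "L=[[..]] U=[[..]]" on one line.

  row1 -= 1·row0 → [0,2,-1,3]
  row2 -= 3·row0 → [0,4,-1,3]
  row3 -= 1·row0 → [0,4,-5,14]
  row2 -= 2·row1 → [0,0,1,-3]
  row3 -= 2·row1 → [0,0,-3,8]
  row3 -= -3·row2 → [0,0,0,-1]

L=[[1,0,0,0],[1,1,0,0],[3,2,1,0],[1,2,-3,1]] U=[[-2,1,-3,2],[0,2,-1,3],[0,0,1,-3],[0,0,0,-1]]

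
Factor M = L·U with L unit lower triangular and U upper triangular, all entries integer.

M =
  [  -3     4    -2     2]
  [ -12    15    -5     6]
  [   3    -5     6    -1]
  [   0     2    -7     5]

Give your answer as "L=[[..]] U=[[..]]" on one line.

L=[[1,0,0,0],[4,1,0,0],[-1,1,1,0],[0,-2,-1,1]] U=[[-3,4,-2,2],[0,-1,3,-2],[0,0,1,3],[0,0,0,4]]

  R1 -= 4·R0 → [0,-1,3,-2]
  R2 -= -1·R0 → [0,-1,4,1]
  R3 -= 0·R0 → [0,2,-7,5]
  R2 -= 1·R1 → [0,0,1,3]
  R3 -= -2·R1 → [0,0,-1,1]
  R3 -= -1·R2 → [0,0,0,4]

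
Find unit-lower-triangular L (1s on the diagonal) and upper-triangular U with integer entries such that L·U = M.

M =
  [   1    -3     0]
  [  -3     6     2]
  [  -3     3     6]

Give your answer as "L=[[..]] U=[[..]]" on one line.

  R1 -= -3·R0 → [0,-3,2]
  R2 -= -3·R0 → [0,-6,6]
  R2 -= 2·R1 → [0,0,2]

L=[[1,0,0],[-3,1,0],[-3,2,1]] U=[[1,-3,0],[0,-3,2],[0,0,2]]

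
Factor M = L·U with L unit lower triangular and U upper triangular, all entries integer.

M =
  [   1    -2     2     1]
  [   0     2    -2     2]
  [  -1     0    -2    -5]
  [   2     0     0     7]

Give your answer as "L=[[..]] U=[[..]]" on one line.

  row1 -= 0·row0 → [0,2,-2,2]
  row2 -= -1·row0 → [0,-2,0,-4]
  row3 -= 2·row0 → [0,4,-4,5]
  row2 -= -1·row1 → [0,0,-2,-2]
  row3 -= 2·row1 → [0,0,0,1]
  row3 -= 0·row2 → [0,0,0,1]

L=[[1,0,0,0],[0,1,0,0],[-1,-1,1,0],[2,2,0,1]] U=[[1,-2,2,1],[0,2,-2,2],[0,0,-2,-2],[0,0,0,1]]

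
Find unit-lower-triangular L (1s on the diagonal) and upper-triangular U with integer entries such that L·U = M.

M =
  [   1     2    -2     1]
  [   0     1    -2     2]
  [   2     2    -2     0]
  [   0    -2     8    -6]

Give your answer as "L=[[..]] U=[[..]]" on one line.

L=[[1,0,0,0],[0,1,0,0],[2,-2,1,0],[0,-2,-2,1]] U=[[1,2,-2,1],[0,1,-2,2],[0,0,-2,2],[0,0,0,2]]

  R1 -= 0·R0 → [0,1,-2,2]
  R2 -= 2·R0 → [0,-2,2,-2]
  R3 -= 0·R0 → [0,-2,8,-6]
  R2 -= -2·R1 → [0,0,-2,2]
  R3 -= -2·R1 → [0,0,4,-2]
  R3 -= -2·R2 → [0,0,0,2]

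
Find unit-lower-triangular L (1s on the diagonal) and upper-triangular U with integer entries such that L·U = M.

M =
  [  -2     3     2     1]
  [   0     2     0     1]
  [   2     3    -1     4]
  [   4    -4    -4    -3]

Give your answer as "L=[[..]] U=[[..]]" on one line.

  r1 -= 0·r0 → [0,2,0,1]
  r2 -= -1·r0 → [0,6,1,5]
  r3 -= -2·r0 → [0,2,0,-1]
  r2 -= 3·r1 → [0,0,1,2]
  r3 -= 1·r1 → [0,0,0,-2]
  r3 -= 0·r2 → [0,0,0,-2]

L=[[1,0,0,0],[0,1,0,0],[-1,3,1,0],[-2,1,0,1]] U=[[-2,3,2,1],[0,2,0,1],[0,0,1,2],[0,0,0,-2]]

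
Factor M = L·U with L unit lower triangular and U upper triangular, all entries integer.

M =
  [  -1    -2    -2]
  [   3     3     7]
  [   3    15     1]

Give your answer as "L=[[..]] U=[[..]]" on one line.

  r1 -= -3·r0 → [0,-3,1]
  r2 -= -3·r0 → [0,9,-5]
  r2 -= -3·r1 → [0,0,-2]

L=[[1,0,0],[-3,1,0],[-3,-3,1]] U=[[-1,-2,-2],[0,-3,1],[0,0,-2]]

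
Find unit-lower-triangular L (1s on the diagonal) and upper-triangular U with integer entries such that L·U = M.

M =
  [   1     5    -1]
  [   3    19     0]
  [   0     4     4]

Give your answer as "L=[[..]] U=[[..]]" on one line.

L=[[1,0,0],[3,1,0],[0,1,1]] U=[[1,5,-1],[0,4,3],[0,0,1]]

  row1 -= 3·row0 → [0,4,3]
  row2 -= 0·row0 → [0,4,4]
  row2 -= 1·row1 → [0,0,1]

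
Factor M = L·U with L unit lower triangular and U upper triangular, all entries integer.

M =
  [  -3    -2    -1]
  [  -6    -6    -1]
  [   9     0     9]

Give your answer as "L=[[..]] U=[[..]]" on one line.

  row1 -= 2·row0 → [0,-2,1]
  row2 -= -3·row0 → [0,-6,6]
  row2 -= 3·row1 → [0,0,3]

L=[[1,0,0],[2,1,0],[-3,3,1]] U=[[-3,-2,-1],[0,-2,1],[0,0,3]]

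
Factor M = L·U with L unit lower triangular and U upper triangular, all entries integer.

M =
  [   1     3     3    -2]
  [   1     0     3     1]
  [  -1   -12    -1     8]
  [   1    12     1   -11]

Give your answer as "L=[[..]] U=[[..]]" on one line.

  R1 -= 1·R0 → [0,-3,0,3]
  R2 -= -1·R0 → [0,-9,2,6]
  R3 -= 1·R0 → [0,9,-2,-9]
  R2 -= 3·R1 → [0,0,2,-3]
  R3 -= -3·R1 → [0,0,-2,0]
  R3 -= -1·R2 → [0,0,0,-3]

L=[[1,0,0,0],[1,1,0,0],[-1,3,1,0],[1,-3,-1,1]] U=[[1,3,3,-2],[0,-3,0,3],[0,0,2,-3],[0,0,0,-3]]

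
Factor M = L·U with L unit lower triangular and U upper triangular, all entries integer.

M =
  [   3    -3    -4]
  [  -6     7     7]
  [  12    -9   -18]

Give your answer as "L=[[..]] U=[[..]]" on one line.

  r1 -= -2·r0 → [0,1,-1]
  r2 -= 4·r0 → [0,3,-2]
  r2 -= 3·r1 → [0,0,1]

L=[[1,0,0],[-2,1,0],[4,3,1]] U=[[3,-3,-4],[0,1,-1],[0,0,1]]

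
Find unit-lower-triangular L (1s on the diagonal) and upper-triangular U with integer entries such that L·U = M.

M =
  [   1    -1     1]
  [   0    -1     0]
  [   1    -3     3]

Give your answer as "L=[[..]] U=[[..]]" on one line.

  r1 -= 0·r0 → [0,-1,0]
  r2 -= 1·r0 → [0,-2,2]
  r2 -= 2·r1 → [0,0,2]

L=[[1,0,0],[0,1,0],[1,2,1]] U=[[1,-1,1],[0,-1,0],[0,0,2]]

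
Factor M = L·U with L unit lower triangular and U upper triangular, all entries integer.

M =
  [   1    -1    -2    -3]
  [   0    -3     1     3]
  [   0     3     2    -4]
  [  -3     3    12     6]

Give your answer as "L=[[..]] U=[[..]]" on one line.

L=[[1,0,0,0],[0,1,0,0],[0,-1,1,0],[-3,0,2,1]] U=[[1,-1,-2,-3],[0,-3,1,3],[0,0,3,-1],[0,0,0,-1]]

  R1 -= 0·R0 → [0,-3,1,3]
  R2 -= 0·R0 → [0,3,2,-4]
  R3 -= -3·R0 → [0,0,6,-3]
  R2 -= -1·R1 → [0,0,3,-1]
  R3 -= 0·R1 → [0,0,6,-3]
  R3 -= 2·R2 → [0,0,0,-1]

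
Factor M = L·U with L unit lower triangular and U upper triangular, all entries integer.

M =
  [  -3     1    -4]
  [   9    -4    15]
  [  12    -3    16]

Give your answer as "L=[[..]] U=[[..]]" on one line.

L=[[1,0,0],[-3,1,0],[-4,-1,1]] U=[[-3,1,-4],[0,-1,3],[0,0,3]]

  row1 -= -3·row0 → [0,-1,3]
  row2 -= -4·row0 → [0,1,0]
  row2 -= -1·row1 → [0,0,3]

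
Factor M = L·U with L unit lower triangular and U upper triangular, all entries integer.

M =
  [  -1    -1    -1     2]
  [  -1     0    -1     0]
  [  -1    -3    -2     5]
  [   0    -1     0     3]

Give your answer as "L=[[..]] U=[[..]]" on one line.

L=[[1,0,0,0],[1,1,0,0],[1,-2,1,0],[0,-1,0,1]] U=[[-1,-1,-1,2],[0,1,0,-2],[0,0,-1,-1],[0,0,0,1]]

  row1 -= 1·row0 → [0,1,0,-2]
  row2 -= 1·row0 → [0,-2,-1,3]
  row3 -= 0·row0 → [0,-1,0,3]
  row2 -= -2·row1 → [0,0,-1,-1]
  row3 -= -1·row1 → [0,0,0,1]
  row3 -= 0·row2 → [0,0,0,1]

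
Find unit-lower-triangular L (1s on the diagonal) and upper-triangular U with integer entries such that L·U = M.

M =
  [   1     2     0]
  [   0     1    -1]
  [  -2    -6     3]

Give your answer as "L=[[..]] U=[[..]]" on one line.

L=[[1,0,0],[0,1,0],[-2,-2,1]] U=[[1,2,0],[0,1,-1],[0,0,1]]

  row1 -= 0·row0 → [0,1,-1]
  row2 -= -2·row0 → [0,-2,3]
  row2 -= -2·row1 → [0,0,1]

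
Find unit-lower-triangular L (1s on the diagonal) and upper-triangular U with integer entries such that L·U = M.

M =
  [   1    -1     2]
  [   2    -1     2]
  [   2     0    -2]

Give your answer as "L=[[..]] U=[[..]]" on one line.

L=[[1,0,0],[2,1,0],[2,2,1]] U=[[1,-1,2],[0,1,-2],[0,0,-2]]

  row1 -= 2·row0 → [0,1,-2]
  row2 -= 2·row0 → [0,2,-6]
  row2 -= 2·row1 → [0,0,-2]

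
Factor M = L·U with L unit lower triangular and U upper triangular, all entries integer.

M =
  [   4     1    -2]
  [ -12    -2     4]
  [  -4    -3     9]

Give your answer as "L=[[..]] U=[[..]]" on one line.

  R1 -= -3·R0 → [0,1,-2]
  R2 -= -1·R0 → [0,-2,7]
  R2 -= -2·R1 → [0,0,3]

L=[[1,0,0],[-3,1,0],[-1,-2,1]] U=[[4,1,-2],[0,1,-2],[0,0,3]]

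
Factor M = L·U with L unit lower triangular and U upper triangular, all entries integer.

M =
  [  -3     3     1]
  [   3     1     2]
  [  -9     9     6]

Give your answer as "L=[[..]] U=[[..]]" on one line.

  R1 -= -1·R0 → [0,4,3]
  R2 -= 3·R0 → [0,0,3]
  R2 -= 0·R1 → [0,0,3]

L=[[1,0,0],[-1,1,0],[3,0,1]] U=[[-3,3,1],[0,4,3],[0,0,3]]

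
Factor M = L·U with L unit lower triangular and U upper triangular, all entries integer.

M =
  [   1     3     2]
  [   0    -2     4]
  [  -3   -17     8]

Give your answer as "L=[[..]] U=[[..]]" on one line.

L=[[1,0,0],[0,1,0],[-3,4,1]] U=[[1,3,2],[0,-2,4],[0,0,-2]]

  row1 -= 0·row0 → [0,-2,4]
  row2 -= -3·row0 → [0,-8,14]
  row2 -= 4·row1 → [0,0,-2]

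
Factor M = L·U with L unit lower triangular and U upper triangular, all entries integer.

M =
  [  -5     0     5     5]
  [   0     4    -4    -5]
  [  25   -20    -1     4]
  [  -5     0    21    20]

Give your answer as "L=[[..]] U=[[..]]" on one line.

L=[[1,0,0,0],[0,1,0,0],[-5,-5,1,0],[1,0,4,1]] U=[[-5,0,5,5],[0,4,-4,-5],[0,0,4,4],[0,0,0,-1]]

  r1 -= 0·r0 → [0,4,-4,-5]
  r2 -= -5·r0 → [0,-20,24,29]
  r3 -= 1·r0 → [0,0,16,15]
  r2 -= -5·r1 → [0,0,4,4]
  r3 -= 0·r1 → [0,0,16,15]
  r3 -= 4·r2 → [0,0,0,-1]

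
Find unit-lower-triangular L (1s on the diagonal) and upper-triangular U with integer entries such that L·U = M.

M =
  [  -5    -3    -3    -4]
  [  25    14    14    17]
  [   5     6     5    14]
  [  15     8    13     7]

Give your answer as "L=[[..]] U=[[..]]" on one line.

L=[[1,0,0,0],[-5,1,0,0],[-1,-3,1,0],[-3,1,-5,1]] U=[[-5,-3,-3,-4],[0,-1,-1,-3],[0,0,-1,1],[0,0,0,3]]

  row1 -= -5·row0 → [0,-1,-1,-3]
  row2 -= -1·row0 → [0,3,2,10]
  row3 -= -3·row0 → [0,-1,4,-5]
  row2 -= -3·row1 → [0,0,-1,1]
  row3 -= 1·row1 → [0,0,5,-2]
  row3 -= -5·row2 → [0,0,0,3]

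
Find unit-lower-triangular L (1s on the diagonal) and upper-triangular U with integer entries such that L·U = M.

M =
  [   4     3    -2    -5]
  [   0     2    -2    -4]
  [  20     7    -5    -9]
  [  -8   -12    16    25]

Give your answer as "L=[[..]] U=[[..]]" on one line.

  R1 -= 0·R0 → [0,2,-2,-4]
  R2 -= 5·R0 → [0,-8,5,16]
  R3 -= -2·R0 → [0,-6,12,15]
  R2 -= -4·R1 → [0,0,-3,0]
  R3 -= -3·R1 → [0,0,6,3]
  R3 -= -2·R2 → [0,0,0,3]

L=[[1,0,0,0],[0,1,0,0],[5,-4,1,0],[-2,-3,-2,1]] U=[[4,3,-2,-5],[0,2,-2,-4],[0,0,-3,0],[0,0,0,3]]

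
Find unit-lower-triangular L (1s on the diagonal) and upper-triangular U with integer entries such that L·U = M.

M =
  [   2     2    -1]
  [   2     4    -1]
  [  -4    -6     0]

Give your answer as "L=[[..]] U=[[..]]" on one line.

  r1 -= 1·r0 → [0,2,0]
  r2 -= -2·r0 → [0,-2,-2]
  r2 -= -1·r1 → [0,0,-2]

L=[[1,0,0],[1,1,0],[-2,-1,1]] U=[[2,2,-1],[0,2,0],[0,0,-2]]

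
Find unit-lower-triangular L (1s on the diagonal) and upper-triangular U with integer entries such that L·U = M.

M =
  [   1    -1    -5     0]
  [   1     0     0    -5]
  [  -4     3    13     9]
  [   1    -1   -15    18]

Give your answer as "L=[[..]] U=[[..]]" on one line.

  r1 -= 1·r0 → [0,1,5,-5]
  r2 -= -4·r0 → [0,-1,-7,9]
  r3 -= 1·r0 → [0,0,-10,18]
  r2 -= -1·r1 → [0,0,-2,4]
  r3 -= 0·r1 → [0,0,-10,18]
  r3 -= 5·r2 → [0,0,0,-2]

L=[[1,0,0,0],[1,1,0,0],[-4,-1,1,0],[1,0,5,1]] U=[[1,-1,-5,0],[0,1,5,-5],[0,0,-2,4],[0,0,0,-2]]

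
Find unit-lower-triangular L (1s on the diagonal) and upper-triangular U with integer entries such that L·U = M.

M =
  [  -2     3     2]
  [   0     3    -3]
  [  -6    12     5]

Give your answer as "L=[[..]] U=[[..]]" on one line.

L=[[1,0,0],[0,1,0],[3,1,1]] U=[[-2,3,2],[0,3,-3],[0,0,2]]

  row1 -= 0·row0 → [0,3,-3]
  row2 -= 3·row0 → [0,3,-1]
  row2 -= 1·row1 → [0,0,2]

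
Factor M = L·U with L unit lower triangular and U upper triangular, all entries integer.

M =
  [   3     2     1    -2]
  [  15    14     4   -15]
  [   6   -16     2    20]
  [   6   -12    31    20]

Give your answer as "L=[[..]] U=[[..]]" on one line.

L=[[1,0,0,0],[5,1,0,0],[2,-5,1,0],[2,-4,-5,1]] U=[[3,2,1,-2],[0,4,-1,-5],[0,0,-5,-1],[0,0,0,-1]]

  r1 -= 5·r0 → [0,4,-1,-5]
  r2 -= 2·r0 → [0,-20,0,24]
  r3 -= 2·r0 → [0,-16,29,24]
  r2 -= -5·r1 → [0,0,-5,-1]
  r3 -= -4·r1 → [0,0,25,4]
  r3 -= -5·r2 → [0,0,0,-1]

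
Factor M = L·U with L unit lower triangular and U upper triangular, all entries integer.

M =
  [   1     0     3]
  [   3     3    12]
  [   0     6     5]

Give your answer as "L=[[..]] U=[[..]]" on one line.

  row1 -= 3·row0 → [0,3,3]
  row2 -= 0·row0 → [0,6,5]
  row2 -= 2·row1 → [0,0,-1]

L=[[1,0,0],[3,1,0],[0,2,1]] U=[[1,0,3],[0,3,3],[0,0,-1]]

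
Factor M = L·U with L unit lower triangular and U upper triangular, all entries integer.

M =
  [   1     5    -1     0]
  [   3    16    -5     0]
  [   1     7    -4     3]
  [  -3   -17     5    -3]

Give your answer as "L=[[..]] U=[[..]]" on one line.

L=[[1,0,0,0],[3,1,0,0],[1,2,1,0],[-3,-2,-2,1]] U=[[1,5,-1,0],[0,1,-2,0],[0,0,1,3],[0,0,0,3]]

  r1 -= 3·r0 → [0,1,-2,0]
  r2 -= 1·r0 → [0,2,-3,3]
  r3 -= -3·r0 → [0,-2,2,-3]
  r2 -= 2·r1 → [0,0,1,3]
  r3 -= -2·r1 → [0,0,-2,-3]
  r3 -= -2·r2 → [0,0,0,3]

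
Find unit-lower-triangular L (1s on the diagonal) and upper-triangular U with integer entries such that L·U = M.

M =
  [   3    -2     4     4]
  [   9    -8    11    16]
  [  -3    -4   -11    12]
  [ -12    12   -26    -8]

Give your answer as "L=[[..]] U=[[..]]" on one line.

L=[[1,0,0,0],[3,1,0,0],[-1,3,1,0],[-4,-2,3,1]] U=[[3,-2,4,4],[0,-2,-1,4],[0,0,-4,4],[0,0,0,4]]

  r1 -= 3·r0 → [0,-2,-1,4]
  r2 -= -1·r0 → [0,-6,-7,16]
  r3 -= -4·r0 → [0,4,-10,8]
  r2 -= 3·r1 → [0,0,-4,4]
  r3 -= -2·r1 → [0,0,-12,16]
  r3 -= 3·r2 → [0,0,0,4]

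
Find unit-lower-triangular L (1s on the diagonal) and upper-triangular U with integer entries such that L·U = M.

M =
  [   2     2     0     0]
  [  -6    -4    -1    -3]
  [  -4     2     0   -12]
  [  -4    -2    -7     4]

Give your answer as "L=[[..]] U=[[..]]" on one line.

L=[[1,0,0,0],[-3,1,0,0],[-2,3,1,0],[-2,1,-2,1]] U=[[2,2,0,0],[0,2,-1,-3],[0,0,3,-3],[0,0,0,1]]

  r1 -= -3·r0 → [0,2,-1,-3]
  r2 -= -2·r0 → [0,6,0,-12]
  r3 -= -2·r0 → [0,2,-7,4]
  r2 -= 3·r1 → [0,0,3,-3]
  r3 -= 1·r1 → [0,0,-6,7]
  r3 -= -2·r2 → [0,0,0,1]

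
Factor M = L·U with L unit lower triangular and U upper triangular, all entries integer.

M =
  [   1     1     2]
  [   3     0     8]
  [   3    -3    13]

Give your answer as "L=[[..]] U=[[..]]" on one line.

L=[[1,0,0],[3,1,0],[3,2,1]] U=[[1,1,2],[0,-3,2],[0,0,3]]

  R1 -= 3·R0 → [0,-3,2]
  R2 -= 3·R0 → [0,-6,7]
  R2 -= 2·R1 → [0,0,3]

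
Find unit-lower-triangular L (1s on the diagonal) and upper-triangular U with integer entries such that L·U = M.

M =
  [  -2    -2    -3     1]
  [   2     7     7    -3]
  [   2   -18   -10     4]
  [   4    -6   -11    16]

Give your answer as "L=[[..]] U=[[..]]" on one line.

L=[[1,0,0,0],[-1,1,0,0],[-1,-4,1,0],[-2,-2,-3,1]] U=[[-2,-2,-3,1],[0,5,4,-2],[0,0,3,-3],[0,0,0,5]]

  row1 -= -1·row0 → [0,5,4,-2]
  row2 -= -1·row0 → [0,-20,-13,5]
  row3 -= -2·row0 → [0,-10,-17,18]
  row2 -= -4·row1 → [0,0,3,-3]
  row3 -= -2·row1 → [0,0,-9,14]
  row3 -= -3·row2 → [0,0,0,5]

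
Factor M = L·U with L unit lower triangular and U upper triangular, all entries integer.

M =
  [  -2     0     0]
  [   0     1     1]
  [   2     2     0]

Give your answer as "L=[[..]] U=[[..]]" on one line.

  row1 -= 0·row0 → [0,1,1]
  row2 -= -1·row0 → [0,2,0]
  row2 -= 2·row1 → [0,0,-2]

L=[[1,0,0],[0,1,0],[-1,2,1]] U=[[-2,0,0],[0,1,1],[0,0,-2]]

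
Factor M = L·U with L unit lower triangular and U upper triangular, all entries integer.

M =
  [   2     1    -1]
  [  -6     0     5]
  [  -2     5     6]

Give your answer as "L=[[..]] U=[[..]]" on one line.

L=[[1,0,0],[-3,1,0],[-1,2,1]] U=[[2,1,-1],[0,3,2],[0,0,1]]

  row1 -= -3·row0 → [0,3,2]
  row2 -= -1·row0 → [0,6,5]
  row2 -= 2·row1 → [0,0,1]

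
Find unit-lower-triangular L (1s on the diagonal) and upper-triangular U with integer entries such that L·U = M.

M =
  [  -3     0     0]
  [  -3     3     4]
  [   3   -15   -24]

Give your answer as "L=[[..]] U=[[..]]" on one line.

  row1 -= 1·row0 → [0,3,4]
  row2 -= -1·row0 → [0,-15,-24]
  row2 -= -5·row1 → [0,0,-4]

L=[[1,0,0],[1,1,0],[-1,-5,1]] U=[[-3,0,0],[0,3,4],[0,0,-4]]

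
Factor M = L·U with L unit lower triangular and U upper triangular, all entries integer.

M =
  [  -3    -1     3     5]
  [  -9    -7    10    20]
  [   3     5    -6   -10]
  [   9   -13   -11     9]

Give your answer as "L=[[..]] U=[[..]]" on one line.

  row1 -= 3·row0 → [0,-4,1,5]
  row2 -= -1·row0 → [0,4,-3,-5]
  row3 -= -3·row0 → [0,-16,-2,24]
  row2 -= -1·row1 → [0,0,-2,0]
  row3 -= 4·row1 → [0,0,-6,4]
  row3 -= 3·row2 → [0,0,0,4]

L=[[1,0,0,0],[3,1,0,0],[-1,-1,1,0],[-3,4,3,1]] U=[[-3,-1,3,5],[0,-4,1,5],[0,0,-2,0],[0,0,0,4]]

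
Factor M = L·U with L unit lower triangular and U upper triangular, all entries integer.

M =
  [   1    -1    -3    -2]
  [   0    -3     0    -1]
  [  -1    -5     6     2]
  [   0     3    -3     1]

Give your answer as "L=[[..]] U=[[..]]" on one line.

L=[[1,0,0,0],[0,1,0,0],[-1,2,1,0],[0,-1,-1,1]] U=[[1,-1,-3,-2],[0,-3,0,-1],[0,0,3,2],[0,0,0,2]]

  row1 -= 0·row0 → [0,-3,0,-1]
  row2 -= -1·row0 → [0,-6,3,0]
  row3 -= 0·row0 → [0,3,-3,1]
  row2 -= 2·row1 → [0,0,3,2]
  row3 -= -1·row1 → [0,0,-3,0]
  row3 -= -1·row2 → [0,0,0,2]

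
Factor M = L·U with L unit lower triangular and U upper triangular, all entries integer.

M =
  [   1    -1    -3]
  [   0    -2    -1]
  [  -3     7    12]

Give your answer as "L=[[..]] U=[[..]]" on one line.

  r1 -= 0·r0 → [0,-2,-1]
  r2 -= -3·r0 → [0,4,3]
  r2 -= -2·r1 → [0,0,1]

L=[[1,0,0],[0,1,0],[-3,-2,1]] U=[[1,-1,-3],[0,-2,-1],[0,0,1]]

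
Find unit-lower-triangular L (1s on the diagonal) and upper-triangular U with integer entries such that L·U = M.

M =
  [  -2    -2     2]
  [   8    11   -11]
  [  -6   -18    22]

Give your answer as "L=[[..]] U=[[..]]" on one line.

  r1 -= -4·r0 → [0,3,-3]
  r2 -= 3·r0 → [0,-12,16]
  r2 -= -4·r1 → [0,0,4]

L=[[1,0,0],[-4,1,0],[3,-4,1]] U=[[-2,-2,2],[0,3,-3],[0,0,4]]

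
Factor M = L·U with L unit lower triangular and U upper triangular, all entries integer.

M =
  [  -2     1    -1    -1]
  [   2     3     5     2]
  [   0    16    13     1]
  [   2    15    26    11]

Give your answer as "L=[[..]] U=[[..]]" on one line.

L=[[1,0,0,0],[-1,1,0,0],[0,4,1,0],[-1,4,-3,1]] U=[[-2,1,-1,-1],[0,4,4,1],[0,0,-3,-3],[0,0,0,-3]]

  row1 -= -1·row0 → [0,4,4,1]
  row2 -= 0·row0 → [0,16,13,1]
  row3 -= -1·row0 → [0,16,25,10]
  row2 -= 4·row1 → [0,0,-3,-3]
  row3 -= 4·row1 → [0,0,9,6]
  row3 -= -3·row2 → [0,0,0,-3]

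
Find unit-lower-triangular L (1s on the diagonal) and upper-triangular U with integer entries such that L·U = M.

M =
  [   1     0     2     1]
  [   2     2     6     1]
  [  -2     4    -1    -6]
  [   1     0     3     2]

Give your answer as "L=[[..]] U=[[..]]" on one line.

  r1 -= 2·r0 → [0,2,2,-1]
  r2 -= -2·r0 → [0,4,3,-4]
  r3 -= 1·r0 → [0,0,1,1]
  r2 -= 2·r1 → [0,0,-1,-2]
  r3 -= 0·r1 → [0,0,1,1]
  r3 -= -1·r2 → [0,0,0,-1]

L=[[1,0,0,0],[2,1,0,0],[-2,2,1,0],[1,0,-1,1]] U=[[1,0,2,1],[0,2,2,-1],[0,0,-1,-2],[0,0,0,-1]]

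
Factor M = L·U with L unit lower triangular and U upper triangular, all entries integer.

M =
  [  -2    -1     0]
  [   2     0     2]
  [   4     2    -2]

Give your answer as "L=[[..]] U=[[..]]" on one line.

  R1 -= -1·R0 → [0,-1,2]
  R2 -= -2·R0 → [0,0,-2]
  R2 -= 0·R1 → [0,0,-2]

L=[[1,0,0],[-1,1,0],[-2,0,1]] U=[[-2,-1,0],[0,-1,2],[0,0,-2]]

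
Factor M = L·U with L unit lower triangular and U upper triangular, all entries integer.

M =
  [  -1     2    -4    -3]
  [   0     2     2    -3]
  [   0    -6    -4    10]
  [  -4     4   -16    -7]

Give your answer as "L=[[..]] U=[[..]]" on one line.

L=[[1,0,0,0],[0,1,0,0],[0,-3,1,0],[4,-2,2,1]] U=[[-1,2,-4,-3],[0,2,2,-3],[0,0,2,1],[0,0,0,-3]]

  R1 -= 0·R0 → [0,2,2,-3]
  R2 -= 0·R0 → [0,-6,-4,10]
  R3 -= 4·R0 → [0,-4,0,5]
  R2 -= -3·R1 → [0,0,2,1]
  R3 -= -2·R1 → [0,0,4,-1]
  R3 -= 2·R2 → [0,0,0,-3]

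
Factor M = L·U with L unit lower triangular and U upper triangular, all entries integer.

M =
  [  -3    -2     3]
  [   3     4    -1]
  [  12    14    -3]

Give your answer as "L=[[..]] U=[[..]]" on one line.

L=[[1,0,0],[-1,1,0],[-4,3,1]] U=[[-3,-2,3],[0,2,2],[0,0,3]]

  row1 -= -1·row0 → [0,2,2]
  row2 -= -4·row0 → [0,6,9]
  row2 -= 3·row1 → [0,0,3]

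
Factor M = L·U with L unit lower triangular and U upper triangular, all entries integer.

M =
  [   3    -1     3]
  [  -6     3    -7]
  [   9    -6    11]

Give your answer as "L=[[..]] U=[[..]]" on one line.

  r1 -= -2·r0 → [0,1,-1]
  r2 -= 3·r0 → [0,-3,2]
  r2 -= -3·r1 → [0,0,-1]

L=[[1,0,0],[-2,1,0],[3,-3,1]] U=[[3,-1,3],[0,1,-1],[0,0,-1]]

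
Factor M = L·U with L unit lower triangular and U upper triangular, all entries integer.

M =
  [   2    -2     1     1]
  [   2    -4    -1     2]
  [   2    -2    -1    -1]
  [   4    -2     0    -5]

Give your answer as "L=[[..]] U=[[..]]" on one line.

L=[[1,0,0,0],[1,1,0,0],[1,0,1,0],[2,-1,2,1]] U=[[2,-2,1,1],[0,-2,-2,1],[0,0,-2,-2],[0,0,0,-2]]

  row1 -= 1·row0 → [0,-2,-2,1]
  row2 -= 1·row0 → [0,0,-2,-2]
  row3 -= 2·row0 → [0,2,-2,-7]
  row2 -= 0·row1 → [0,0,-2,-2]
  row3 -= -1·row1 → [0,0,-4,-6]
  row3 -= 2·row2 → [0,0,0,-2]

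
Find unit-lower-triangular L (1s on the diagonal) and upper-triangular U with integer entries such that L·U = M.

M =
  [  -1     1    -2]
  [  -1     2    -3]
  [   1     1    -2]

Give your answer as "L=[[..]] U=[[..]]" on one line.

L=[[1,0,0],[1,1,0],[-1,2,1]] U=[[-1,1,-2],[0,1,-1],[0,0,-2]]

  row1 -= 1·row0 → [0,1,-1]
  row2 -= -1·row0 → [0,2,-4]
  row2 -= 2·row1 → [0,0,-2]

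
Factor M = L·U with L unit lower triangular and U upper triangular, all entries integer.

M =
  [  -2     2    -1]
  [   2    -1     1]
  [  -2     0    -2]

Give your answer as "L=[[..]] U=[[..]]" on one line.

  r1 -= -1·r0 → [0,1,0]
  r2 -= 1·r0 → [0,-2,-1]
  r2 -= -2·r1 → [0,0,-1]

L=[[1,0,0],[-1,1,0],[1,-2,1]] U=[[-2,2,-1],[0,1,0],[0,0,-1]]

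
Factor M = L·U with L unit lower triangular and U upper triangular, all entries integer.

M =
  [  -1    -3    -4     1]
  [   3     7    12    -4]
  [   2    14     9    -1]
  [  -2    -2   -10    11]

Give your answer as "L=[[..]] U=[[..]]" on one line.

L=[[1,0,0,0],[-3,1,0,0],[-2,-4,1,0],[2,-2,-2,1]] U=[[-1,-3,-4,1],[0,-2,0,-1],[0,0,1,-3],[0,0,0,1]]

  R1 -= -3·R0 → [0,-2,0,-1]
  R2 -= -2·R0 → [0,8,1,1]
  R3 -= 2·R0 → [0,4,-2,9]
  R2 -= -4·R1 → [0,0,1,-3]
  R3 -= -2·R1 → [0,0,-2,7]
  R3 -= -2·R2 → [0,0,0,1]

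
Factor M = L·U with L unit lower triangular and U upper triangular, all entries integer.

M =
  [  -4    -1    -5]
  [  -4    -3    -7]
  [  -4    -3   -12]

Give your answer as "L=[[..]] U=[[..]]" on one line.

L=[[1,0,0],[1,1,0],[1,1,1]] U=[[-4,-1,-5],[0,-2,-2],[0,0,-5]]

  R1 -= 1·R0 → [0,-2,-2]
  R2 -= 1·R0 → [0,-2,-7]
  R2 -= 1·R1 → [0,0,-5]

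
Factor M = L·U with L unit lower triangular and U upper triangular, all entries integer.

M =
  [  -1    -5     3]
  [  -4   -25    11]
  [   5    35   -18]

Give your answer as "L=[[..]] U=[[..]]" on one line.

  r1 -= 4·r0 → [0,-5,-1]
  r2 -= -5·r0 → [0,10,-3]
  r2 -= -2·r1 → [0,0,-5]

L=[[1,0,0],[4,1,0],[-5,-2,1]] U=[[-1,-5,3],[0,-5,-1],[0,0,-5]]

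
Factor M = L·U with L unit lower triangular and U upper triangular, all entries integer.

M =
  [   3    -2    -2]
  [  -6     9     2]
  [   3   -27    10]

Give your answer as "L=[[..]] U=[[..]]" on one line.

  r1 -= -2·r0 → [0,5,-2]
  r2 -= 1·r0 → [0,-25,12]
  r2 -= -5·r1 → [0,0,2]

L=[[1,0,0],[-2,1,0],[1,-5,1]] U=[[3,-2,-2],[0,5,-2],[0,0,2]]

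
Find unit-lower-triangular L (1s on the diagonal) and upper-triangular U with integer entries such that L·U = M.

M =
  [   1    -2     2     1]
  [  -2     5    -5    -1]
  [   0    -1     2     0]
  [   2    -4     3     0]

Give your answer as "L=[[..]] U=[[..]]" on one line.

L=[[1,0,0,0],[-2,1,0,0],[0,-1,1,0],[2,0,-1,1]] U=[[1,-2,2,1],[0,1,-1,1],[0,0,1,1],[0,0,0,-1]]

  row1 -= -2·row0 → [0,1,-1,1]
  row2 -= 0·row0 → [0,-1,2,0]
  row3 -= 2·row0 → [0,0,-1,-2]
  row2 -= -1·row1 → [0,0,1,1]
  row3 -= 0·row1 → [0,0,-1,-2]
  row3 -= -1·row2 → [0,0,0,-1]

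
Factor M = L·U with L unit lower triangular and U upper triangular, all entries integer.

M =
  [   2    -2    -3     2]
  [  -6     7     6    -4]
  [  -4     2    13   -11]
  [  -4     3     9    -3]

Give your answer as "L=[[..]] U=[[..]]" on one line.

L=[[1,0,0,0],[-3,1,0,0],[-2,-2,1,0],[-2,-1,0,1]] U=[[2,-2,-3,2],[0,1,-3,2],[0,0,1,-3],[0,0,0,3]]

  row1 -= -3·row0 → [0,1,-3,2]
  row2 -= -2·row0 → [0,-2,7,-7]
  row3 -= -2·row0 → [0,-1,3,1]
  row2 -= -2·row1 → [0,0,1,-3]
  row3 -= -1·row1 → [0,0,0,3]
  row3 -= 0·row2 → [0,0,0,3]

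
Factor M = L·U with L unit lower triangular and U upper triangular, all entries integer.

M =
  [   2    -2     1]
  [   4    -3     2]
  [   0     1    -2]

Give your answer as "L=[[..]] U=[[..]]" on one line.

  R1 -= 2·R0 → [0,1,0]
  R2 -= 0·R0 → [0,1,-2]
  R2 -= 1·R1 → [0,0,-2]

L=[[1,0,0],[2,1,0],[0,1,1]] U=[[2,-2,1],[0,1,0],[0,0,-2]]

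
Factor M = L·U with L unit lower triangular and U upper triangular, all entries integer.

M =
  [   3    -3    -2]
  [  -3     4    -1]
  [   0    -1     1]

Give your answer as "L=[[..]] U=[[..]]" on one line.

L=[[1,0,0],[-1,1,0],[0,-1,1]] U=[[3,-3,-2],[0,1,-3],[0,0,-2]]

  row1 -= -1·row0 → [0,1,-3]
  row2 -= 0·row0 → [0,-1,1]
  row2 -= -1·row1 → [0,0,-2]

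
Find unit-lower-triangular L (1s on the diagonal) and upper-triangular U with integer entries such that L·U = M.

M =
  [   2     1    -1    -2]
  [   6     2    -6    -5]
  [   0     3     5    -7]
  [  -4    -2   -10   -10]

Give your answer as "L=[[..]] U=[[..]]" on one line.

L=[[1,0,0,0],[3,1,0,0],[0,-3,1,0],[-2,0,3,1]] U=[[2,1,-1,-2],[0,-1,-3,1],[0,0,-4,-4],[0,0,0,-2]]

  r1 -= 3·r0 → [0,-1,-3,1]
  r2 -= 0·r0 → [0,3,5,-7]
  r3 -= -2·r0 → [0,0,-12,-14]
  r2 -= -3·r1 → [0,0,-4,-4]
  r3 -= 0·r1 → [0,0,-12,-14]
  r3 -= 3·r2 → [0,0,0,-2]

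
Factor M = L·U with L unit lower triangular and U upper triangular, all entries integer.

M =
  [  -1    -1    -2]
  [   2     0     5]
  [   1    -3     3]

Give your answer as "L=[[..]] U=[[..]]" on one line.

L=[[1,0,0],[-2,1,0],[-1,2,1]] U=[[-1,-1,-2],[0,-2,1],[0,0,-1]]

  r1 -= -2·r0 → [0,-2,1]
  r2 -= -1·r0 → [0,-4,1]
  r2 -= 2·r1 → [0,0,-1]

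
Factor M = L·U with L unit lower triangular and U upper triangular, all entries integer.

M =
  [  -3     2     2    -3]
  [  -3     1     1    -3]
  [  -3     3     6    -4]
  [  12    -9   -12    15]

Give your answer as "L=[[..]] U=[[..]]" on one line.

L=[[1,0,0,0],[1,1,0,0],[1,-1,1,0],[-4,1,-1,1]] U=[[-3,2,2,-3],[0,-1,-1,0],[0,0,3,-1],[0,0,0,2]]

  row1 -= 1·row0 → [0,-1,-1,0]
  row2 -= 1·row0 → [0,1,4,-1]
  row3 -= -4·row0 → [0,-1,-4,3]
  row2 -= -1·row1 → [0,0,3,-1]
  row3 -= 1·row1 → [0,0,-3,3]
  row3 -= -1·row2 → [0,0,0,2]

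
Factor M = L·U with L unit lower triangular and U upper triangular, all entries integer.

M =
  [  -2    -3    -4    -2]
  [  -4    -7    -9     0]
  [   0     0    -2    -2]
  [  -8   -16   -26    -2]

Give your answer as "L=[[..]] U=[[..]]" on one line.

L=[[1,0,0,0],[2,1,0,0],[0,0,1,0],[4,4,3,1]] U=[[-2,-3,-4,-2],[0,-1,-1,4],[0,0,-2,-2],[0,0,0,-4]]

  R1 -= 2·R0 → [0,-1,-1,4]
  R2 -= 0·R0 → [0,0,-2,-2]
  R3 -= 4·R0 → [0,-4,-10,6]
  R2 -= 0·R1 → [0,0,-2,-2]
  R3 -= 4·R1 → [0,0,-6,-10]
  R3 -= 3·R2 → [0,0,0,-4]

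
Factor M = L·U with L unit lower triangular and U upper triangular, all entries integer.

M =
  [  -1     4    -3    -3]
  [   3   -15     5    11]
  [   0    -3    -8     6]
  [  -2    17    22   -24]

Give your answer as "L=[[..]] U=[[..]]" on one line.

  R1 -= -3·R0 → [0,-3,-4,2]
  R2 -= 0·R0 → [0,-3,-8,6]
  R3 -= 2·R0 → [0,9,28,-18]
  R2 -= 1·R1 → [0,0,-4,4]
  R3 -= -3·R1 → [0,0,16,-12]
  R3 -= -4·R2 → [0,0,0,4]

L=[[1,0,0,0],[-3,1,0,0],[0,1,1,0],[2,-3,-4,1]] U=[[-1,4,-3,-3],[0,-3,-4,2],[0,0,-4,4],[0,0,0,4]]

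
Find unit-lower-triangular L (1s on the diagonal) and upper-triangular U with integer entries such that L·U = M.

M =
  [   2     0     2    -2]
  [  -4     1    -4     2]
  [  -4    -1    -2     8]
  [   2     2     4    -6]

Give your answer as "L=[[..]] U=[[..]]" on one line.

L=[[1,0,0,0],[-2,1,0,0],[-2,-1,1,0],[1,2,1,1]] U=[[2,0,2,-2],[0,1,0,-2],[0,0,2,2],[0,0,0,-2]]

  R1 -= -2·R0 → [0,1,0,-2]
  R2 -= -2·R0 → [0,-1,2,4]
  R3 -= 1·R0 → [0,2,2,-4]
  R2 -= -1·R1 → [0,0,2,2]
  R3 -= 2·R1 → [0,0,2,0]
  R3 -= 1·R2 → [0,0,0,-2]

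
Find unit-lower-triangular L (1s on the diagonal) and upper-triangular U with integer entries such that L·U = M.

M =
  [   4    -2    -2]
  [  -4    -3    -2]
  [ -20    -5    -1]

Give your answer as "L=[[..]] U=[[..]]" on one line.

L=[[1,0,0],[-1,1,0],[-5,3,1]] U=[[4,-2,-2],[0,-5,-4],[0,0,1]]

  R1 -= -1·R0 → [0,-5,-4]
  R2 -= -5·R0 → [0,-15,-11]
  R2 -= 3·R1 → [0,0,1]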